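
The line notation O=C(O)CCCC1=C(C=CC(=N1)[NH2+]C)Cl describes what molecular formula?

Heavy atoms from the SMILES: 10 C, 1 Cl, 2 N, 2 O.
Implicit hydrogens by atom environment:
  3 × C: 2 H each → 6
  3 × C (aromatic): no H
  2 × C (aromatic): 1 H each → 2
  1 × C: 3 H
  1 × C: no H
  1 × Cl: no H
  1 × N (charge +1): 2 H
  1 × N (aromatic): no H
  1 × O: 1 H
  1 × O: no H
  Total hydrogens = 14.
Net charge +1.
Molecular formula: C10H14ClN2O2+

C10H14ClN2O2+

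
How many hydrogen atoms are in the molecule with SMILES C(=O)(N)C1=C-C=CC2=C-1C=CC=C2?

9

Hydrogens are implicit in SMILES; fill each atom to its normal valence:
  7 × C (aromatic): 1 H each → 7
  3 × C (aromatic): no H
  1 × C: no H
  1 × N: 2 H
  1 × O: no H
  Total hydrogens = 9.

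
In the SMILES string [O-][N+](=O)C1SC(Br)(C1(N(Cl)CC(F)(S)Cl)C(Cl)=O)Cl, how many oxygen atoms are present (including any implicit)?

3

The symbol for oxygen appears 3 times in the SMILES.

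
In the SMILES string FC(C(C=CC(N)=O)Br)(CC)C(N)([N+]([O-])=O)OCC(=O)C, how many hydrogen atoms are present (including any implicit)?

Hydrogens are implicit in SMILES; fill each atom to its normal valence:
  4 × C: no H
  4 × O: no H
  3 × C: 1 H each → 3
  2 × C: 3 H each → 6
  2 × C: 2 H each → 4
  2 × N: 2 H each → 4
  1 × Br: no H
  1 × F: no H
  1 × N (charge +1): no H
  1 × O (charge -1): no H
  Total hydrogens = 17.

17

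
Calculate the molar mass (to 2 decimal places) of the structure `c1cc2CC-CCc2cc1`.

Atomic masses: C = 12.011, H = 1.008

Molecular formula: C10H12.
M = 10×12.011 + 12×1.008 = 132.21 g/mol.

132.21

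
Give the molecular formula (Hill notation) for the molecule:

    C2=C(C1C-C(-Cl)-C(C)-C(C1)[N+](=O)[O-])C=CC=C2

Heavy atoms from the SMILES: 13 C, 1 Cl, 1 N, 2 O.
Implicit hydrogens by atom environment:
  5 × C (aromatic): 1 H each → 5
  4 × C: 1 H each → 4
  2 × C: 2 H each → 4
  1 × C: 3 H
  1 × C (aromatic): no H
  1 × Cl: no H
  1 × N (charge +1): no H
  1 × O: no H
  1 × O (charge -1): no H
  Total hydrogens = 16.
Molecular formula: C13H16ClNO2

C13H16ClNO2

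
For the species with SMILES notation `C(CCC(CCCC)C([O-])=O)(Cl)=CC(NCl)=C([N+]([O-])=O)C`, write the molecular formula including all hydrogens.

C13H19Cl2N2O4-

Heavy atoms from the SMILES: 13 C, 2 Cl, 2 N, 4 O.
Implicit hydrogens by atom environment:
  5 × C: 2 H each → 10
  4 × C: no H
  2 × C: 3 H each → 6
  2 × C: 1 H each → 2
  2 × Cl: no H
  2 × O: no H
  2 × O (charge -1): no H
  1 × N: 1 H
  1 × N (charge +1): no H
  Total hydrogens = 19.
Net charge -1.
Molecular formula: C13H19Cl2N2O4-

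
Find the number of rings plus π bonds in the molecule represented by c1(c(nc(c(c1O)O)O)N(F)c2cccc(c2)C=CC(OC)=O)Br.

Molecular formula from the SMILES: C15H12BrFN2O5.
DoU = (2C + 2 + N − H − X)/2 = (2·15 + 2 + 2 − 12 − 2)/2 = 20/2 = 10.
(Structurally: 2 ring(s) + 8 π bond(s) = 10.)

10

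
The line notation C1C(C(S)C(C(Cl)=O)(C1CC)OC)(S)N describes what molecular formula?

Heavy atoms from the SMILES: 9 C, 1 Cl, 1 N, 2 O, 2 S.
Implicit hydrogens by atom environment:
  3 × C: no H
  2 × C: 3 H each → 6
  2 × C: 2 H each → 4
  2 × C: 1 H each → 2
  2 × O: no H
  2 × S: 1 H each → 2
  1 × Cl: no H
  1 × N: 2 H
  Total hydrogens = 16.
Molecular formula: C9H16ClNO2S2

C9H16ClNO2S2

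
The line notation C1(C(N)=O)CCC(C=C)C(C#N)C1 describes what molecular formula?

C10H14N2O

Heavy atoms from the SMILES: 10 C, 2 N, 1 O.
Implicit hydrogens by atom environment:
  4 × C: 2 H each → 8
  4 × C: 1 H each → 4
  2 × C: no H
  1 × N: 2 H
  1 × N: no H
  1 × O: no H
  Total hydrogens = 14.
Molecular formula: C10H14N2O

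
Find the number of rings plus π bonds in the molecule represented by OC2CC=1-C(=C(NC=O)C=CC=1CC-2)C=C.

Molecular formula from the SMILES: C13H15NO2.
DoU = (2C + 2 + N − H − X)/2 = (2·13 + 2 + 1 − 15 − 0)/2 = 14/2 = 7.
(Structurally: 2 ring(s) + 5 π bond(s) = 7.)

7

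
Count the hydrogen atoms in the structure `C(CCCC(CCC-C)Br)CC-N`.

Hydrogens are implicit in SMILES; fill each atom to its normal valence:
  9 × C: 2 H each → 18
  1 × Br: no H
  1 × C: 3 H
  1 × C: 1 H
  1 × N: 2 H
  Total hydrogens = 24.

24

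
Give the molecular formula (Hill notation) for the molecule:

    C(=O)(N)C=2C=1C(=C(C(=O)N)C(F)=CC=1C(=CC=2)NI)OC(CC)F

Heavy atoms from the SMILES: 15 C, 2 F, 1 I, 3 N, 3 O.
Implicit hydrogens by atom environment:
  7 × C (aromatic): no H
  3 × C (aromatic): 1 H each → 3
  3 × O: no H
  2 × C: no H
  2 × F: no H
  2 × N: 2 H each → 4
  1 × C: 3 H
  1 × C: 2 H
  1 × C: 1 H
  1 × I: no H
  1 × N: 1 H
  Total hydrogens = 14.
Molecular formula: C15H14F2IN3O3

C15H14F2IN3O3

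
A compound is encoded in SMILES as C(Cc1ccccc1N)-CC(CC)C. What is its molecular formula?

Heavy atoms from the SMILES: 13 C, 1 N.
Implicit hydrogens by atom environment:
  4 × C: 2 H each → 8
  4 × C (aromatic): 1 H each → 4
  2 × C: 3 H each → 6
  2 × C (aromatic): no H
  1 × C: 1 H
  1 × N: 2 H
  Total hydrogens = 21.
Molecular formula: C13H21N

C13H21N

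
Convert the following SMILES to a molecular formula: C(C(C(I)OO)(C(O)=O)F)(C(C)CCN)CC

C10H19FINO4

Heavy atoms from the SMILES: 10 C, 1 F, 1 I, 1 N, 4 O.
Implicit hydrogens by atom environment:
  3 × C: 2 H each → 6
  3 × C: 1 H each → 3
  2 × C: 3 H each → 6
  2 × C: no H
  2 × O: 1 H each → 2
  2 × O: no H
  1 × F: no H
  1 × I: no H
  1 × N: 2 H
  Total hydrogens = 19.
Molecular formula: C10H19FINO4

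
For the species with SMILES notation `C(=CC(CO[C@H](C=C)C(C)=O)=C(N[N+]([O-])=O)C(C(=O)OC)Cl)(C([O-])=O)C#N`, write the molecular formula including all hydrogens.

C15H15ClN3O8-

Heavy atoms from the SMILES: 15 C, 1 Cl, 3 N, 8 O.
Implicit hydrogens by atom environment:
  7 × C: no H
  6 × O: no H
  4 × C: 1 H each → 4
  2 × C: 3 H each → 6
  2 × C: 2 H each → 4
  2 × O (charge -1): no H
  1 × Cl: no H
  1 × N: 1 H
  1 × N: no H
  1 × N (charge +1): no H
  Total hydrogens = 15.
Net charge -1.
Molecular formula: C15H15ClN3O8-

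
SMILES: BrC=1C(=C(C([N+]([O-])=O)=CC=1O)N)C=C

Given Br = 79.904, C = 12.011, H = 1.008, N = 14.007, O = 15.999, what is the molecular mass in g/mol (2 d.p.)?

259.06

Molecular formula: C8H7BrN2O3.
M = 1×79.904 + 8×12.011 + 7×1.008 + 2×14.007 + 3×15.999 = 259.06 g/mol.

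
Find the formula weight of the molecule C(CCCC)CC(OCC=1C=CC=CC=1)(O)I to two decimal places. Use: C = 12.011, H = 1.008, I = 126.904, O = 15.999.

348.22

Molecular formula: C14H21IO2.
M = 14×12.011 + 21×1.008 + 1×126.904 + 2×15.999 = 348.22 g/mol.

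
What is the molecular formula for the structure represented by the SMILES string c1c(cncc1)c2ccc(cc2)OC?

C12H11NO

Heavy atoms from the SMILES: 12 C, 1 N, 1 O.
Implicit hydrogens by atom environment:
  8 × C (aromatic): 1 H each → 8
  3 × C (aromatic): no H
  1 × C: 3 H
  1 × N (aromatic): no H
  1 × O: no H
  Total hydrogens = 11.
Molecular formula: C12H11NO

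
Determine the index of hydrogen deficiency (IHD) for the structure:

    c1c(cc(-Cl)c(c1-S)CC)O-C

Molecular formula from the SMILES: C9H11ClOS.
DoU = (2C + 2 + N − H − X)/2 = (2·9 + 2 + 0 − 11 − 1)/2 = 8/2 = 4.
(Structurally: 1 ring(s) + 3 π bond(s) = 4.)

4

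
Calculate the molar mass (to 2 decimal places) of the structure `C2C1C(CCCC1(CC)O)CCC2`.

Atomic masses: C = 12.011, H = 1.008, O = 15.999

182.31

Molecular formula: C12H22O.
M = 12×12.011 + 22×1.008 + 1×15.999 = 182.31 g/mol.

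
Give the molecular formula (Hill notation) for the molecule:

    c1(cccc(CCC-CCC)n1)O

C11H17NO

Heavy atoms from the SMILES: 11 C, 1 N, 1 O.
Implicit hydrogens by atom environment:
  5 × C: 2 H each → 10
  3 × C (aromatic): 1 H each → 3
  2 × C (aromatic): no H
  1 × C: 3 H
  1 × N (aromatic): no H
  1 × O: 1 H
  Total hydrogens = 17.
Molecular formula: C11H17NO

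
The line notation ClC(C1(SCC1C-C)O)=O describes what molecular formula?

Heavy atoms from the SMILES: 6 C, 1 Cl, 2 O, 1 S.
Implicit hydrogens by atom environment:
  2 × C: 2 H each → 4
  2 × C: no H
  1 × C: 3 H
  1 × C: 1 H
  1 × Cl: no H
  1 × O: 1 H
  1 × O: no H
  1 × S: no H
  Total hydrogens = 9.
Molecular formula: C6H9ClO2S

C6H9ClO2S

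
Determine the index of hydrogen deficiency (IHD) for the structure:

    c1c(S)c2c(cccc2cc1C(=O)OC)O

8

Molecular formula from the SMILES: C12H10O3S.
DoU = (2C + 2 + N − H − X)/2 = (2·12 + 2 + 0 − 10 − 0)/2 = 16/2 = 8.
(Structurally: 2 ring(s) + 6 π bond(s) = 8.)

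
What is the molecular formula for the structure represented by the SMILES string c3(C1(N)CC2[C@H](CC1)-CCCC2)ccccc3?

Heavy atoms from the SMILES: 16 C, 1 N.
Implicit hydrogens by atom environment:
  7 × C: 2 H each → 14
  5 × C (aromatic): 1 H each → 5
  2 × C: 1 H each → 2
  1 × C: no H
  1 × C (aromatic): no H
  1 × N: 2 H
  Total hydrogens = 23.
Molecular formula: C16H23N

C16H23N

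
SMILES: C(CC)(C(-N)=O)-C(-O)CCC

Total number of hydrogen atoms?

17

Hydrogens are implicit in SMILES; fill each atom to its normal valence:
  3 × C: 2 H each → 6
  2 × C: 3 H each → 6
  2 × C: 1 H each → 2
  1 × C: no H
  1 × N: 2 H
  1 × O: 1 H
  1 × O: no H
  Total hydrogens = 17.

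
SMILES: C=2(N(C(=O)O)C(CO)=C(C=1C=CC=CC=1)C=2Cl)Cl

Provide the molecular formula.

C12H9Cl2NO3

Heavy atoms from the SMILES: 12 C, 2 Cl, 1 N, 3 O.
Implicit hydrogens by atom environment:
  5 × C (aromatic): 1 H each → 5
  5 × C (aromatic): no H
  2 × Cl: no H
  2 × O: 1 H each → 2
  1 × C: 2 H
  1 × C: no H
  1 × N (aromatic): no H
  1 × O: no H
  Total hydrogens = 9.
Molecular formula: C12H9Cl2NO3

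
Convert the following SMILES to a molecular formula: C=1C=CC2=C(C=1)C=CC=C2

C10H8

Heavy atoms from the SMILES: 10 C.
Implicit hydrogens by atom environment:
  8 × C (aromatic): 1 H each → 8
  2 × C (aromatic): no H
  Total hydrogens = 8.
Molecular formula: C10H8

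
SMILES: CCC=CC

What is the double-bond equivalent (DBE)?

1

Molecular formula from the SMILES: C5H10.
DoU = (2C + 2 + N − H − X)/2 = (2·5 + 2 + 0 − 10 − 0)/2 = 2/2 = 1.
(Structurally: 0 ring(s) + 1 π bond(s) = 1.)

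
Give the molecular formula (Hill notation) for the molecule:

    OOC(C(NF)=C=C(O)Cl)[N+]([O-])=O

Heavy atoms from the SMILES: 4 C, 1 Cl, 1 F, 2 N, 5 O.
Implicit hydrogens by atom environment:
  3 × C: no H
  2 × O: 1 H each → 2
  2 × O: no H
  1 × C: 1 H
  1 × Cl: no H
  1 × F: no H
  1 × N: 1 H
  1 × N (charge +1): no H
  1 × O (charge -1): no H
  Total hydrogens = 4.
Molecular formula: C4H4ClFN2O5

C4H4ClFN2O5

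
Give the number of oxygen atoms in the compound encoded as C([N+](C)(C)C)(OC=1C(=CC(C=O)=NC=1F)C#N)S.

The symbol for oxygen appears 2 times in the SMILES.

2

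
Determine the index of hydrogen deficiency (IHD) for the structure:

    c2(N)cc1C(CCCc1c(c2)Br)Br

Molecular formula from the SMILES: C10H11Br2N.
DoU = (2C + 2 + N − H − X)/2 = (2·10 + 2 + 1 − 11 − 2)/2 = 10/2 = 5.
(Structurally: 2 ring(s) + 3 π bond(s) = 5.)

5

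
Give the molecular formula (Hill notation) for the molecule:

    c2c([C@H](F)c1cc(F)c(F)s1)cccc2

Heavy atoms from the SMILES: 11 C, 3 F, 1 S.
Implicit hydrogens by atom environment:
  6 × C (aromatic): 1 H each → 6
  4 × C (aromatic): no H
  3 × F: no H
  1 × C: 1 H
  1 × S (aromatic): no H
  Total hydrogens = 7.
Molecular formula: C11H7F3S

C11H7F3S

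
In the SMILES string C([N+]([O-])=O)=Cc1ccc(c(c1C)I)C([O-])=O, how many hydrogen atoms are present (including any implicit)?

Hydrogens are implicit in SMILES; fill each atom to its normal valence:
  4 × C (aromatic): no H
  2 × C (aromatic): 1 H each → 2
  2 × C: 1 H each → 2
  2 × O: no H
  2 × O (charge -1): no H
  1 × C: 3 H
  1 × C: no H
  1 × I: no H
  1 × N (charge +1): no H
  Total hydrogens = 7.

7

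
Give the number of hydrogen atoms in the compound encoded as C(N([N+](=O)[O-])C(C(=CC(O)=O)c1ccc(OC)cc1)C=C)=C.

Hydrogens are implicit in SMILES; fill each atom to its normal valence:
  4 × C: 1 H each → 4
  4 × C (aromatic): 1 H each → 4
  3 × O: no H
  2 × C: 2 H each → 4
  2 × C: no H
  2 × C (aromatic): no H
  1 × C: 3 H
  1 × N: no H
  1 × N (charge +1): no H
  1 × O: 1 H
  1 × O (charge -1): no H
  Total hydrogens = 16.

16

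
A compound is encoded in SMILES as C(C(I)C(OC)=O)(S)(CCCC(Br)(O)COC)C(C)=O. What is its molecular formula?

Heavy atoms from the SMILES: 1 Br, 12 C, 1 I, 5 O, 1 S.
Implicit hydrogens by atom environment:
  4 × C: 2 H each → 8
  4 × C: no H
  4 × O: no H
  3 × C: 3 H each → 9
  1 × Br: no H
  1 × C: 1 H
  1 × I: no H
  1 × O: 1 H
  1 × S: 1 H
  Total hydrogens = 20.
Molecular formula: C12H20BrIO5S

C12H20BrIO5S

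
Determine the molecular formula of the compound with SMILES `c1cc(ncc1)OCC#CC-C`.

C10H11NO

Heavy atoms from the SMILES: 10 C, 1 N, 1 O.
Implicit hydrogens by atom environment:
  4 × C (aromatic): 1 H each → 4
  2 × C: 2 H each → 4
  2 × C: no H
  1 × C: 3 H
  1 × C (aromatic): no H
  1 × N (aromatic): no H
  1 × O: no H
  Total hydrogens = 11.
Molecular formula: C10H11NO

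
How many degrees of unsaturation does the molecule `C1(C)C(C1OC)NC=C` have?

Molecular formula from the SMILES: C7H13NO.
DoU = (2C + 2 + N − H − X)/2 = (2·7 + 2 + 1 − 13 − 0)/2 = 4/2 = 2.
(Structurally: 1 ring(s) + 1 π bond(s) = 2.)

2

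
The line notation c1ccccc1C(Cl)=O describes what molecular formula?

C7H5ClO

Heavy atoms from the SMILES: 7 C, 1 Cl, 1 O.
Implicit hydrogens by atom environment:
  5 × C (aromatic): 1 H each → 5
  1 × C (aromatic): no H
  1 × C: no H
  1 × Cl: no H
  1 × O: no H
  Total hydrogens = 5.
Molecular formula: C7H5ClO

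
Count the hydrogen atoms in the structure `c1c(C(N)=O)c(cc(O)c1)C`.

9

Hydrogens are implicit in SMILES; fill each atom to its normal valence:
  3 × C (aromatic): 1 H each → 3
  3 × C (aromatic): no H
  1 × C: 3 H
  1 × C: no H
  1 × N: 2 H
  1 × O: 1 H
  1 × O: no H
  Total hydrogens = 9.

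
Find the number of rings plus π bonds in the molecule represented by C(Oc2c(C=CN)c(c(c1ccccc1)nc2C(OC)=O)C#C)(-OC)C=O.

13

Molecular formula from the SMILES: C20H18N2O5.
DoU = (2C + 2 + N − H − X)/2 = (2·20 + 2 + 2 − 18 − 0)/2 = 26/2 = 13.
(Structurally: 2 ring(s) + 11 π bond(s) = 13.)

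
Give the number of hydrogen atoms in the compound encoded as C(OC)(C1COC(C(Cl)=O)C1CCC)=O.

15

Hydrogens are implicit in SMILES; fill each atom to its normal valence:
  4 × O: no H
  3 × C: 2 H each → 6
  3 × C: 1 H each → 3
  2 × C: 3 H each → 6
  2 × C: no H
  1 × Cl: no H
  Total hydrogens = 15.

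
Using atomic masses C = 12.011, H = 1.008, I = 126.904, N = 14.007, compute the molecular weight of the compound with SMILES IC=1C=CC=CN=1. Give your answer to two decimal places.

205.00

Molecular formula: C5H4IN.
M = 5×12.011 + 4×1.008 + 1×126.904 + 1×14.007 = 205.00 g/mol.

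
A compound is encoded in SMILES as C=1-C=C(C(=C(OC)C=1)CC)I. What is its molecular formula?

C9H11IO

Heavy atoms from the SMILES: 9 C, 1 I, 1 O.
Implicit hydrogens by atom environment:
  3 × C (aromatic): 1 H each → 3
  3 × C (aromatic): no H
  2 × C: 3 H each → 6
  1 × C: 2 H
  1 × I: no H
  1 × O: no H
  Total hydrogens = 11.
Molecular formula: C9H11IO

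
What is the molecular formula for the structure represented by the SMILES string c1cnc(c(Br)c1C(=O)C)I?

C7H5BrINO

Heavy atoms from the SMILES: 1 Br, 7 C, 1 I, 1 N, 1 O.
Implicit hydrogens by atom environment:
  3 × C (aromatic): no H
  2 × C (aromatic): 1 H each → 2
  1 × Br: no H
  1 × C: 3 H
  1 × C: no H
  1 × I: no H
  1 × N (aromatic): no H
  1 × O: no H
  Total hydrogens = 5.
Molecular formula: C7H5BrINO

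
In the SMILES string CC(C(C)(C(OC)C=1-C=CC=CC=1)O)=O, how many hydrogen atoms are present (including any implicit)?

Hydrogens are implicit in SMILES; fill each atom to its normal valence:
  5 × C (aromatic): 1 H each → 5
  3 × C: 3 H each → 9
  2 × C: no H
  2 × O: no H
  1 × C: 1 H
  1 × C (aromatic): no H
  1 × O: 1 H
  Total hydrogens = 16.

16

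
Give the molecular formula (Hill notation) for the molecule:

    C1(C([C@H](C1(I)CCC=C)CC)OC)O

Heavy atoms from the SMILES: 11 C, 1 I, 2 O.
Implicit hydrogens by atom environment:
  4 × C: 2 H each → 8
  4 × C: 1 H each → 4
  2 × C: 3 H each → 6
  1 × C: no H
  1 × I: no H
  1 × O: 1 H
  1 × O: no H
  Total hydrogens = 19.
Molecular formula: C11H19IO2

C11H19IO2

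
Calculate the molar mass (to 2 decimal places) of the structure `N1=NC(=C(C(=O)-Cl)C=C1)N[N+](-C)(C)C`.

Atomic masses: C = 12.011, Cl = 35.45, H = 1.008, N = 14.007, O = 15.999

Molecular formula: C8H12ClN4O+.
M = 8×12.011 + 1×35.45 + 12×1.008 + 4×14.007 + 1×15.999 = 215.66 g/mol.

215.66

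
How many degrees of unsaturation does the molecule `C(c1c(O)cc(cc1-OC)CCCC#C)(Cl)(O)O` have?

Molecular formula from the SMILES: C13H15ClO4.
DoU = (2C + 2 + N − H − X)/2 = (2·13 + 2 + 0 − 15 − 1)/2 = 12/2 = 6.
(Structurally: 1 ring(s) + 5 π bond(s) = 6.)

6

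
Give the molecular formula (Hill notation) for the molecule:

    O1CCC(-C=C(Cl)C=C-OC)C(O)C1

Heavy atoms from the SMILES: 10 C, 1 Cl, 3 O.
Implicit hydrogens by atom environment:
  5 × C: 1 H each → 5
  3 × C: 2 H each → 6
  2 × O: no H
  1 × C: 3 H
  1 × C: no H
  1 × Cl: no H
  1 × O: 1 H
  Total hydrogens = 15.
Molecular formula: C10H15ClO3

C10H15ClO3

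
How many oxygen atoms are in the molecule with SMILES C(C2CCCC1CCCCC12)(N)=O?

The symbol for oxygen appears 1 time in the SMILES.

1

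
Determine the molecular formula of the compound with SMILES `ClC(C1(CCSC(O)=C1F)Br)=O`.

Heavy atoms from the SMILES: 1 Br, 6 C, 1 Cl, 1 F, 2 O, 1 S.
Implicit hydrogens by atom environment:
  4 × C: no H
  2 × C: 2 H each → 4
  1 × Br: no H
  1 × Cl: no H
  1 × F: no H
  1 × O: 1 H
  1 × O: no H
  1 × S: no H
  Total hydrogens = 5.
Molecular formula: C6H5BrClFO2S

C6H5BrClFO2S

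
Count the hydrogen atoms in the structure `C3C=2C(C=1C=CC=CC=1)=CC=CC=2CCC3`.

Hydrogens are implicit in SMILES; fill each atom to its normal valence:
  8 × C (aromatic): 1 H each → 8
  4 × C: 2 H each → 8
  4 × C (aromatic): no H
  Total hydrogens = 16.

16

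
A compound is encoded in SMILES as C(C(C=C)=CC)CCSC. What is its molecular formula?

Heavy atoms from the SMILES: 9 C, 1 S.
Implicit hydrogens by atom environment:
  4 × C: 2 H each → 8
  2 × C: 3 H each → 6
  2 × C: 1 H each → 2
  1 × C: no H
  1 × S: no H
  Total hydrogens = 16.
Molecular formula: C9H16S

C9H16S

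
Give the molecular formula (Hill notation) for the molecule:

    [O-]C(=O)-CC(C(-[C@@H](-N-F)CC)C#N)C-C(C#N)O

Heavy atoms from the SMILES: 11 C, 1 F, 3 N, 3 O.
Implicit hydrogens by atom environment:
  4 × C: 1 H each → 4
  3 × C: 2 H each → 6
  3 × C: no H
  2 × N: no H
  1 × C: 3 H
  1 × F: no H
  1 × N: 1 H
  1 × O: 1 H
  1 × O: no H
  1 × O (charge -1): no H
  Total hydrogens = 15.
Net charge -1.
Molecular formula: C11H15FN3O3-

C11H15FN3O3-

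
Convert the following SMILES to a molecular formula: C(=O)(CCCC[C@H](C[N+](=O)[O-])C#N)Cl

Heavy atoms from the SMILES: 8 C, 1 Cl, 2 N, 3 O.
Implicit hydrogens by atom environment:
  5 × C: 2 H each → 10
  2 × C: no H
  2 × O: no H
  1 × C: 1 H
  1 × Cl: no H
  1 × N (charge +1): no H
  1 × N: no H
  1 × O (charge -1): no H
  Total hydrogens = 11.
Molecular formula: C8H11ClN2O3

C8H11ClN2O3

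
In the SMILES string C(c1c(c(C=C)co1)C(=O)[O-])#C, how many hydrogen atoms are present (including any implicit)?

5

Hydrogens are implicit in SMILES; fill each atom to its normal valence:
  3 × C (aromatic): no H
  2 × C: 1 H each → 2
  2 × C: no H
  1 × C: 2 H
  1 × C (aromatic): 1 H
  1 × O (aromatic): no H
  1 × O: no H
  1 × O (charge -1): no H
  Total hydrogens = 5.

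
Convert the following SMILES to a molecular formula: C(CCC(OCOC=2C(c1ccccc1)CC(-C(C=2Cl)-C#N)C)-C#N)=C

Heavy atoms from the SMILES: 21 C, 1 Cl, 2 N, 2 O.
Implicit hydrogens by atom environment:
  5 × C: 2 H each → 10
  5 × C: 1 H each → 5
  5 × C (aromatic): 1 H each → 5
  4 × C: no H
  2 × N: no H
  2 × O: no H
  1 × C: 3 H
  1 × C (aromatic): no H
  1 × Cl: no H
  Total hydrogens = 23.
Molecular formula: C21H23ClN2O2

C21H23ClN2O2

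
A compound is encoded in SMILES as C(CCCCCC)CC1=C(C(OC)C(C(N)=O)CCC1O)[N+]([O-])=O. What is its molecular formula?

Heavy atoms from the SMILES: 17 C, 2 N, 5 O.
Implicit hydrogens by atom environment:
  9 × C: 2 H each → 18
  3 × C: 1 H each → 3
  3 × C: no H
  3 × O: no H
  2 × C: 3 H each → 6
  1 × N: 2 H
  1 × N (charge +1): no H
  1 × O: 1 H
  1 × O (charge -1): no H
  Total hydrogens = 30.
Molecular formula: C17H30N2O5

C17H30N2O5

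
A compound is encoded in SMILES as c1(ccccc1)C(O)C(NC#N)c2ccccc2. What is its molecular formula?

C15H14N2O

Heavy atoms from the SMILES: 15 C, 2 N, 1 O.
Implicit hydrogens by atom environment:
  10 × C (aromatic): 1 H each → 10
  2 × C: 1 H each → 2
  2 × C (aromatic): no H
  1 × C: no H
  1 × N: 1 H
  1 × N: no H
  1 × O: 1 H
  Total hydrogens = 14.
Molecular formula: C15H14N2O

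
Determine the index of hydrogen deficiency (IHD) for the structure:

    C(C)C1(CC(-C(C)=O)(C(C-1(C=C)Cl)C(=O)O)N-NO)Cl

Molecular formula from the SMILES: C12H18Cl2N2O4.
DoU = (2C + 2 + N − H − X)/2 = (2·12 + 2 + 2 − 18 − 2)/2 = 8/2 = 4.
(Structurally: 1 ring(s) + 3 π bond(s) = 4.)

4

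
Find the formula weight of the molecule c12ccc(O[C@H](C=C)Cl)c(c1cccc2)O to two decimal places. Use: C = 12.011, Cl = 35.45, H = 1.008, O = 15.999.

Molecular formula: C13H11ClO2.
M = 13×12.011 + 1×35.45 + 11×1.008 + 2×15.999 = 234.68 g/mol.

234.68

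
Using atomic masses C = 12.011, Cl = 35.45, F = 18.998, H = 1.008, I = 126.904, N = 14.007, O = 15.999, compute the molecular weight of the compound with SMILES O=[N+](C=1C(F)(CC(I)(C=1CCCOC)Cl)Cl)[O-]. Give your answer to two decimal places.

397.99

Molecular formula: C9H11Cl2FINO3.
M = 9×12.011 + 2×35.45 + 1×18.998 + 11×1.008 + 1×126.904 + 1×14.007 + 3×15.999 = 397.99 g/mol.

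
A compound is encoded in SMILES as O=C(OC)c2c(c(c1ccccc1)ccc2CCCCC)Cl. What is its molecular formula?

C19H21ClO2

Heavy atoms from the SMILES: 19 C, 1 Cl, 2 O.
Implicit hydrogens by atom environment:
  7 × C (aromatic): 1 H each → 7
  5 × C (aromatic): no H
  4 × C: 2 H each → 8
  2 × C: 3 H each → 6
  2 × O: no H
  1 × C: no H
  1 × Cl: no H
  Total hydrogens = 21.
Molecular formula: C19H21ClO2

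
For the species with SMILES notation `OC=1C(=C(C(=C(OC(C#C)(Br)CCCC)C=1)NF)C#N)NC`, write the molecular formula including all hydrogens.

Heavy atoms from the SMILES: 1 Br, 15 C, 1 F, 3 N, 2 O.
Implicit hydrogens by atom environment:
  5 × C (aromatic): no H
  3 × C: 2 H each → 6
  3 × C: no H
  2 × C: 3 H each → 6
  2 × N: 1 H each → 2
  1 × Br: no H
  1 × C (aromatic): 1 H
  1 × C: 1 H
  1 × F: no H
  1 × N: no H
  1 × O: 1 H
  1 × O: no H
  Total hydrogens = 17.
Molecular formula: C15H17BrFN3O2

C15H17BrFN3O2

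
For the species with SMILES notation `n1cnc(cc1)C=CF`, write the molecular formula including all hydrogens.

C6H5FN2

Heavy atoms from the SMILES: 6 C, 1 F, 2 N.
Implicit hydrogens by atom environment:
  3 × C (aromatic): 1 H each → 3
  2 × C: 1 H each → 2
  2 × N (aromatic): no H
  1 × C (aromatic): no H
  1 × F: no H
  Total hydrogens = 5.
Molecular formula: C6H5FN2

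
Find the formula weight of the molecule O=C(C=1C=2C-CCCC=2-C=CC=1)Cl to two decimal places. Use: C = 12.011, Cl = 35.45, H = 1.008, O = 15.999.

Molecular formula: C11H11ClO.
M = 11×12.011 + 1×35.45 + 11×1.008 + 1×15.999 = 194.66 g/mol.

194.66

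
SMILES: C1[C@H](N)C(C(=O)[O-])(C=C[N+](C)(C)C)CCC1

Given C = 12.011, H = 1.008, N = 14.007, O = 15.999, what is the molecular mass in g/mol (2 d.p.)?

226.32

Molecular formula: C12H22N2O2.
M = 12×12.011 + 22×1.008 + 2×14.007 + 2×15.999 = 226.32 g/mol.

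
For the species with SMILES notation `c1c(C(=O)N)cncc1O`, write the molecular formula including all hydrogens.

Heavy atoms from the SMILES: 6 C, 2 N, 2 O.
Implicit hydrogens by atom environment:
  3 × C (aromatic): 1 H each → 3
  2 × C (aromatic): no H
  1 × C: no H
  1 × N: 2 H
  1 × N (aromatic): no H
  1 × O: 1 H
  1 × O: no H
  Total hydrogens = 6.
Molecular formula: C6H6N2O2

C6H6N2O2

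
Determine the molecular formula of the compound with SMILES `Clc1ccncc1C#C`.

Heavy atoms from the SMILES: 7 C, 1 Cl, 1 N.
Implicit hydrogens by atom environment:
  3 × C (aromatic): 1 H each → 3
  2 × C (aromatic): no H
  1 × C: 1 H
  1 × C: no H
  1 × Cl: no H
  1 × N (aromatic): no H
  Total hydrogens = 4.
Molecular formula: C7H4ClN

C7H4ClN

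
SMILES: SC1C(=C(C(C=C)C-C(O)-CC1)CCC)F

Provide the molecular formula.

Heavy atoms from the SMILES: 13 C, 1 F, 1 O, 1 S.
Implicit hydrogens by atom environment:
  6 × C: 2 H each → 12
  4 × C: 1 H each → 4
  2 × C: no H
  1 × C: 3 H
  1 × F: no H
  1 × O: 1 H
  1 × S: 1 H
  Total hydrogens = 21.
Molecular formula: C13H21FOS

C13H21FOS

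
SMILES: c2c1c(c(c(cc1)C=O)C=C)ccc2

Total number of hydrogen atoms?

Hydrogens are implicit in SMILES; fill each atom to its normal valence:
  6 × C (aromatic): 1 H each → 6
  4 × C (aromatic): no H
  2 × C: 1 H each → 2
  1 × C: 2 H
  1 × O: no H
  Total hydrogens = 10.

10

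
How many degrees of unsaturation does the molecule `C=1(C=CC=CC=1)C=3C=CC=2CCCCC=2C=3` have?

Molecular formula from the SMILES: C16H16.
DoU = (2C + 2 + N − H − X)/2 = (2·16 + 2 + 0 − 16 − 0)/2 = 18/2 = 9.
(Structurally: 3 ring(s) + 6 π bond(s) = 9.)

9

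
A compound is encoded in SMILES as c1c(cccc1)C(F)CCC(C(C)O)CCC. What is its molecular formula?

C15H23FO

Heavy atoms from the SMILES: 15 C, 1 F, 1 O.
Implicit hydrogens by atom environment:
  5 × C (aromatic): 1 H each → 5
  4 × C: 2 H each → 8
  3 × C: 1 H each → 3
  2 × C: 3 H each → 6
  1 × C (aromatic): no H
  1 × F: no H
  1 × O: 1 H
  Total hydrogens = 23.
Molecular formula: C15H23FO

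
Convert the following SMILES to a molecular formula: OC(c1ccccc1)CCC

Heavy atoms from the SMILES: 10 C, 1 O.
Implicit hydrogens by atom environment:
  5 × C (aromatic): 1 H each → 5
  2 × C: 2 H each → 4
  1 × C: 3 H
  1 × C: 1 H
  1 × C (aromatic): no H
  1 × O: 1 H
  Total hydrogens = 14.
Molecular formula: C10H14O

C10H14O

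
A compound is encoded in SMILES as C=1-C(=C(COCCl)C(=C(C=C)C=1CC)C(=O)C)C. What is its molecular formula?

C15H19ClO2

Heavy atoms from the SMILES: 15 C, 1 Cl, 2 O.
Implicit hydrogens by atom environment:
  5 × C (aromatic): no H
  4 × C: 2 H each → 8
  3 × C: 3 H each → 9
  2 × O: no H
  1 × C (aromatic): 1 H
  1 × C: 1 H
  1 × C: no H
  1 × Cl: no H
  Total hydrogens = 19.
Molecular formula: C15H19ClO2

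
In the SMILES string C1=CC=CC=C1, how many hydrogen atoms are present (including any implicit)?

Hydrogens are implicit in SMILES; fill each atom to its normal valence:
  6 × C (aromatic): 1 H each → 6
  Total hydrogens = 6.

6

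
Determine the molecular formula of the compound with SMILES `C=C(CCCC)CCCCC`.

Heavy atoms from the SMILES: 11 C.
Implicit hydrogens by atom environment:
  8 × C: 2 H each → 16
  2 × C: 3 H each → 6
  1 × C: no H
  Total hydrogens = 22.
Molecular formula: C11H22

C11H22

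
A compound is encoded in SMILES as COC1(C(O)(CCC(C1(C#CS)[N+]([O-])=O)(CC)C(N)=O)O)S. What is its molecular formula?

Heavy atoms from the SMILES: 12 C, 2 N, 6 O, 2 S.
Implicit hydrogens by atom environment:
  7 × C: no H
  3 × C: 2 H each → 6
  3 × O: no H
  2 × C: 3 H each → 6
  2 × O: 1 H each → 2
  2 × S: 1 H each → 2
  1 × N: 2 H
  1 × N (charge +1): no H
  1 × O (charge -1): no H
  Total hydrogens = 18.
Molecular formula: C12H18N2O6S2

C12H18N2O6S2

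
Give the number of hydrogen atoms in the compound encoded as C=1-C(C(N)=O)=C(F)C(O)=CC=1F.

Hydrogens are implicit in SMILES; fill each atom to its normal valence:
  4 × C (aromatic): no H
  2 × C (aromatic): 1 H each → 2
  2 × F: no H
  1 × C: no H
  1 × N: 2 H
  1 × O: 1 H
  1 × O: no H
  Total hydrogens = 5.

5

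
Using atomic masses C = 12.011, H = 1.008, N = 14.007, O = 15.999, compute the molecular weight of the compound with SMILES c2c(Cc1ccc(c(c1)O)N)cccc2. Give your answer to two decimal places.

Molecular formula: C13H13NO.
M = 13×12.011 + 13×1.008 + 1×14.007 + 1×15.999 = 199.25 g/mol.

199.25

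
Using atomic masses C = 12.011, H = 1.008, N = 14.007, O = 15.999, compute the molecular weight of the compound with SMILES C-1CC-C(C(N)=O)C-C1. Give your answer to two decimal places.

Molecular formula: C7H13NO.
M = 7×12.011 + 13×1.008 + 1×14.007 + 1×15.999 = 127.19 g/mol.

127.19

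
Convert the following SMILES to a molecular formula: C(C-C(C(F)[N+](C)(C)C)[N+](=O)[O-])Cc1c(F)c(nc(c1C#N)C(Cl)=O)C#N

C16H17ClF2N5O3+

Heavy atoms from the SMILES: 16 C, 1 Cl, 2 F, 5 N, 3 O.
Implicit hydrogens by atom environment:
  5 × C (aromatic): no H
  3 × C: 3 H each → 9
  3 × C: 2 H each → 6
  3 × C: no H
  2 × C: 1 H each → 2
  2 × F: no H
  2 × N: no H
  2 × N (charge +1): no H
  2 × O: no H
  1 × Cl: no H
  1 × N (aromatic): no H
  1 × O (charge -1): no H
  Total hydrogens = 17.
Net charge +1.
Molecular formula: C16H17ClF2N5O3+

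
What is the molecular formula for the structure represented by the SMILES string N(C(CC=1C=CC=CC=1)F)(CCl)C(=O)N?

Heavy atoms from the SMILES: 10 C, 1 Cl, 1 F, 2 N, 1 O.
Implicit hydrogens by atom environment:
  5 × C (aromatic): 1 H each → 5
  2 × C: 2 H each → 4
  1 × C: 1 H
  1 × C: no H
  1 × C (aromatic): no H
  1 × Cl: no H
  1 × F: no H
  1 × N: 2 H
  1 × N: no H
  1 × O: no H
  Total hydrogens = 12.
Molecular formula: C10H12ClFN2O

C10H12ClFN2O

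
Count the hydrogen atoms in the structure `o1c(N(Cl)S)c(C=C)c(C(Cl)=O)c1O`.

5

Hydrogens are implicit in SMILES; fill each atom to its normal valence:
  4 × C (aromatic): no H
  2 × Cl: no H
  1 × C: 2 H
  1 × C: 1 H
  1 × C: no H
  1 × N: no H
  1 × O: 1 H
  1 × O (aromatic): no H
  1 × O: no H
  1 × S: 1 H
  Total hydrogens = 5.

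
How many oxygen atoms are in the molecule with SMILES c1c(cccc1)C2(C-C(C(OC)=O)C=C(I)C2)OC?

The symbol for oxygen appears 3 times in the SMILES.

3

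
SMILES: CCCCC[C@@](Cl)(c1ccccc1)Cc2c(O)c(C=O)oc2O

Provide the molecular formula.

Heavy atoms from the SMILES: 18 C, 1 Cl, 4 O.
Implicit hydrogens by atom environment:
  5 × C: 2 H each → 10
  5 × C (aromatic): 1 H each → 5
  5 × C (aromatic): no H
  2 × O: 1 H each → 2
  1 × C: 3 H
  1 × C: 1 H
  1 × C: no H
  1 × Cl: no H
  1 × O (aromatic): no H
  1 × O: no H
  Total hydrogens = 21.
Molecular formula: C18H21ClO4

C18H21ClO4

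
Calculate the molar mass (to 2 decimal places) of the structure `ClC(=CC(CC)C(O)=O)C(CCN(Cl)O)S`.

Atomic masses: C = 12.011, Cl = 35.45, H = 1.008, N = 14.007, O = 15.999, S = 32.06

Molecular formula: C9H15Cl2NO3S.
M = 9×12.011 + 2×35.45 + 15×1.008 + 1×14.007 + 3×15.999 + 1×32.06 = 288.18 g/mol.

288.18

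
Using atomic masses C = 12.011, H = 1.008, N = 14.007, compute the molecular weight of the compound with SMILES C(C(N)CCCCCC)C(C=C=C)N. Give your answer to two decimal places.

Molecular formula: C12H24N2.
M = 12×12.011 + 24×1.008 + 2×14.007 = 196.34 g/mol.

196.34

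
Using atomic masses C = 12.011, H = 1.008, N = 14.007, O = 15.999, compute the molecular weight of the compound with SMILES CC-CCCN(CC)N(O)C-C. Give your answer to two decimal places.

Molecular formula: C9H22N2O.
M = 9×12.011 + 22×1.008 + 2×14.007 + 1×15.999 = 174.29 g/mol.

174.29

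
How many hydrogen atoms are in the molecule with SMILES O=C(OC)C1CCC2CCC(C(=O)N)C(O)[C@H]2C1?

Hydrogens are implicit in SMILES; fill each atom to its normal valence:
  5 × C: 2 H each → 10
  5 × C: 1 H each → 5
  3 × O: no H
  2 × C: no H
  1 × C: 3 H
  1 × N: 2 H
  1 × O: 1 H
  Total hydrogens = 21.

21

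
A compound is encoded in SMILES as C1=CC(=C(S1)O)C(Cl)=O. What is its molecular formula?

C5H3ClO2S

Heavy atoms from the SMILES: 5 C, 1 Cl, 2 O, 1 S.
Implicit hydrogens by atom environment:
  2 × C (aromatic): 1 H each → 2
  2 × C (aromatic): no H
  1 × C: no H
  1 × Cl: no H
  1 × O: 1 H
  1 × O: no H
  1 × S (aromatic): no H
  Total hydrogens = 3.
Molecular formula: C5H3ClO2S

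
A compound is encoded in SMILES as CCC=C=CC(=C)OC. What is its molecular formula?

C8H12O

Heavy atoms from the SMILES: 8 C, 1 O.
Implicit hydrogens by atom environment:
  2 × C: 3 H each → 6
  2 × C: 2 H each → 4
  2 × C: 1 H each → 2
  2 × C: no H
  1 × O: no H
  Total hydrogens = 12.
Molecular formula: C8H12O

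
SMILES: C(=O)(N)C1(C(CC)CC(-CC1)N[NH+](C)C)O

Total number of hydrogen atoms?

Hydrogens are implicit in SMILES; fill each atom to its normal valence:
  4 × C: 2 H each → 8
  3 × C: 3 H each → 9
  2 × C: 1 H each → 2
  2 × C: no H
  1 × N: 2 H
  1 × N: 1 H
  1 × N (charge +1): 1 H
  1 × O: 1 H
  1 × O: no H
  Total hydrogens = 24.

24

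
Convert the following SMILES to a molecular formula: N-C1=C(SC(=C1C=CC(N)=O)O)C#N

C8H7N3O2S

Heavy atoms from the SMILES: 8 C, 3 N, 2 O, 1 S.
Implicit hydrogens by atom environment:
  4 × C (aromatic): no H
  2 × C: 1 H each → 2
  2 × C: no H
  2 × N: 2 H each → 4
  1 × N: no H
  1 × O: 1 H
  1 × O: no H
  1 × S (aromatic): no H
  Total hydrogens = 7.
Molecular formula: C8H7N3O2S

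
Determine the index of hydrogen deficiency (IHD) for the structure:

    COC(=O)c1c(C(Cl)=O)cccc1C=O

Molecular formula from the SMILES: C10H7ClO4.
DoU = (2C + 2 + N − H − X)/2 = (2·10 + 2 + 0 − 7 − 1)/2 = 14/2 = 7.
(Structurally: 1 ring(s) + 6 π bond(s) = 7.)

7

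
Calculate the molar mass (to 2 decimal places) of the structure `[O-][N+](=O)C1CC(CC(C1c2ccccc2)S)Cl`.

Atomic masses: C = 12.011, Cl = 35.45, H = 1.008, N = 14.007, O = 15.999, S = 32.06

271.76

Molecular formula: C12H14ClNO2S.
M = 12×12.011 + 1×35.45 + 14×1.008 + 1×14.007 + 2×15.999 + 1×32.06 = 271.76 g/mol.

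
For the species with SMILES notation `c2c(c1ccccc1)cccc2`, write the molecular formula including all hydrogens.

Heavy atoms from the SMILES: 12 C.
Implicit hydrogens by atom environment:
  10 × C (aromatic): 1 H each → 10
  2 × C (aromatic): no H
  Total hydrogens = 10.
Molecular formula: C12H10

C12H10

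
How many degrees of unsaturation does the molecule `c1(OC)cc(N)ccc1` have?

4

Molecular formula from the SMILES: C7H9NO.
DoU = (2C + 2 + N − H − X)/2 = (2·7 + 2 + 1 − 9 − 0)/2 = 8/2 = 4.
(Structurally: 1 ring(s) + 3 π bond(s) = 4.)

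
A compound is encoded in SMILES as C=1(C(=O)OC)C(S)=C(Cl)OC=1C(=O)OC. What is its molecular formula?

C8H7ClO5S

Heavy atoms from the SMILES: 8 C, 1 Cl, 5 O, 1 S.
Implicit hydrogens by atom environment:
  4 × C (aromatic): no H
  4 × O: no H
  2 × C: 3 H each → 6
  2 × C: no H
  1 × Cl: no H
  1 × O (aromatic): no H
  1 × S: 1 H
  Total hydrogens = 7.
Molecular formula: C8H7ClO5S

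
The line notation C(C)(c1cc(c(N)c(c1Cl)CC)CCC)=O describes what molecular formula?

Heavy atoms from the SMILES: 13 C, 1 Cl, 1 N, 1 O.
Implicit hydrogens by atom environment:
  5 × C (aromatic): no H
  3 × C: 3 H each → 9
  3 × C: 2 H each → 6
  1 × C (aromatic): 1 H
  1 × C: no H
  1 × Cl: no H
  1 × N: 2 H
  1 × O: no H
  Total hydrogens = 18.
Molecular formula: C13H18ClNO

C13H18ClNO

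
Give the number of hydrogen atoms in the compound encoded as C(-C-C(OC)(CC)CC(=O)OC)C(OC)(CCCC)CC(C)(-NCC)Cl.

Hydrogens are implicit in SMILES; fill each atom to its normal valence:
  9 × C: 2 H each → 18
  7 × C: 3 H each → 21
  4 × C: no H
  4 × O: no H
  1 × Cl: no H
  1 × N: 1 H
  Total hydrogens = 40.

40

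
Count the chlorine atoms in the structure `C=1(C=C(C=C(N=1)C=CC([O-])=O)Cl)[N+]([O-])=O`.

1

The symbol for chlorine appears 1 time in the SMILES.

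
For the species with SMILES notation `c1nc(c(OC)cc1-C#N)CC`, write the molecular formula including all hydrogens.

C9H10N2O

Heavy atoms from the SMILES: 9 C, 2 N, 1 O.
Implicit hydrogens by atom environment:
  3 × C (aromatic): no H
  2 × C: 3 H each → 6
  2 × C (aromatic): 1 H each → 2
  1 × C: 2 H
  1 × C: no H
  1 × N (aromatic): no H
  1 × N: no H
  1 × O: no H
  Total hydrogens = 10.
Molecular formula: C9H10N2O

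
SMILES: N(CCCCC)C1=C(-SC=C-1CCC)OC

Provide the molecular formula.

Heavy atoms from the SMILES: 13 C, 1 N, 1 O, 1 S.
Implicit hydrogens by atom environment:
  6 × C: 2 H each → 12
  3 × C: 3 H each → 9
  3 × C (aromatic): no H
  1 × C (aromatic): 1 H
  1 × N: 1 H
  1 × O: no H
  1 × S (aromatic): no H
  Total hydrogens = 23.
Molecular formula: C13H23NOS

C13H23NOS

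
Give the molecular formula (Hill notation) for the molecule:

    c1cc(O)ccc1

C6H6O

Heavy atoms from the SMILES: 6 C, 1 O.
Implicit hydrogens by atom environment:
  5 × C (aromatic): 1 H each → 5
  1 × C (aromatic): no H
  1 × O: 1 H
  Total hydrogens = 6.
Molecular formula: C6H6O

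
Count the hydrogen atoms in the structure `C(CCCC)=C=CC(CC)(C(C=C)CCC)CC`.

32

Hydrogens are implicit in SMILES; fill each atom to its normal valence:
  8 × C: 2 H each → 16
  4 × C: 3 H each → 12
  4 × C: 1 H each → 4
  2 × C: no H
  Total hydrogens = 32.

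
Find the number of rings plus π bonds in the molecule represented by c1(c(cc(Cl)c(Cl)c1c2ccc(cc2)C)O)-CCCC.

Molecular formula from the SMILES: C17H18Cl2O.
DoU = (2C + 2 + N − H − X)/2 = (2·17 + 2 + 0 − 18 − 2)/2 = 16/2 = 8.
(Structurally: 2 ring(s) + 6 π bond(s) = 8.)

8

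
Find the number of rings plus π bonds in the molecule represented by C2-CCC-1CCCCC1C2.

2

Molecular formula from the SMILES: C10H18.
DoU = (2C + 2 + N − H − X)/2 = (2·10 + 2 + 0 − 18 − 0)/2 = 4/2 = 2.
(Structurally: 2 ring(s) + 0 π bond(s) = 2.)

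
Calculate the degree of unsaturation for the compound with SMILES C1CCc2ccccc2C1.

5

Molecular formula from the SMILES: C10H12.
DoU = (2C + 2 + N − H − X)/2 = (2·10 + 2 + 0 − 12 − 0)/2 = 10/2 = 5.
(Structurally: 2 ring(s) + 3 π bond(s) = 5.)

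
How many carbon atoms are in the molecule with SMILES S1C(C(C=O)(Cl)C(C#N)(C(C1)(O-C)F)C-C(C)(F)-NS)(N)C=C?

The symbol for carbon appears 13 times in the SMILES. (Cl is a single chlorine, not C + l.)

13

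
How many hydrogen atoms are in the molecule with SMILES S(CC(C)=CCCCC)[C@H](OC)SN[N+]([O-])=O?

Hydrogens are implicit in SMILES; fill each atom to its normal valence:
  4 × C: 2 H each → 8
  3 × C: 3 H each → 9
  2 × C: 1 H each → 2
  2 × O: no H
  2 × S: no H
  1 × C: no H
  1 × N: 1 H
  1 × N (charge +1): no H
  1 × O (charge -1): no H
  Total hydrogens = 20.

20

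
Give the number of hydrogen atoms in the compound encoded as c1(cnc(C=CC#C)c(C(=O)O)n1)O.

Hydrogens are implicit in SMILES; fill each atom to its normal valence:
  3 × C: 1 H each → 3
  3 × C (aromatic): no H
  2 × C: no H
  2 × N (aromatic): no H
  2 × O: 1 H each → 2
  1 × C (aromatic): 1 H
  1 × O: no H
  Total hydrogens = 6.

6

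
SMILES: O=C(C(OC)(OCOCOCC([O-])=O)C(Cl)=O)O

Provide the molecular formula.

Heavy atoms from the SMILES: 8 C, 1 Cl, 9 O.
Implicit hydrogens by atom environment:
  7 × O: no H
  4 × C: no H
  3 × C: 2 H each → 6
  1 × C: 3 H
  1 × Cl: no H
  1 × O: 1 H
  1 × O (charge -1): no H
  Total hydrogens = 10.
Net charge -1.
Molecular formula: C8H10ClO9-

C8H10ClO9-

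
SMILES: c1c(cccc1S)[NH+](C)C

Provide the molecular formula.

Heavy atoms from the SMILES: 8 C, 1 N, 1 S.
Implicit hydrogens by atom environment:
  4 × C (aromatic): 1 H each → 4
  2 × C: 3 H each → 6
  2 × C (aromatic): no H
  1 × N (charge +1): 1 H
  1 × S: 1 H
  Total hydrogens = 12.
Net charge +1.
Molecular formula: C8H12NS+

C8H12NS+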